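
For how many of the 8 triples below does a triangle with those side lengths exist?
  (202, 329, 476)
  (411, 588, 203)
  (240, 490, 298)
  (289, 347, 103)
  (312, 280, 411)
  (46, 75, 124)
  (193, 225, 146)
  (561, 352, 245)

(202,329,476): 202+329 > 476 → valid
(203,411,588): 203+411 > 588 → valid
(240,298,490): 240+298 > 490 → valid
(103,289,347): 103+289 > 347 → valid
(280,312,411): 280+312 > 411 → valid
(46,75,124): 46+75 ≤ 124 → not valid
(146,193,225): 146+193 > 225 → valid
(245,352,561): 245+352 > 561 → valid
7 of the 8 triples form a triangle.

7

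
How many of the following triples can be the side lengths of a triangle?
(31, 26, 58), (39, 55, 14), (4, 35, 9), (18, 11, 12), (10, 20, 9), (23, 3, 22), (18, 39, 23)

(26,31,58): 26+31 ≤ 58 → not valid
(14,39,55): 14+39 ≤ 55 → not valid
(4,9,35): 4+9 ≤ 35 → not valid
(11,12,18): 11+12 > 18 → valid
(9,10,20): 9+10 ≤ 20 → not valid
(3,22,23): 3+22 > 23 → valid
(18,23,39): 18+23 > 39 → valid
3 of the 7 triples form a triangle.

3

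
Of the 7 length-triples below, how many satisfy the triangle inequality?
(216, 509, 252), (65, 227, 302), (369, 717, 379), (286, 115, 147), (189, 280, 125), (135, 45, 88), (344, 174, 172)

(216,252,509): 216+252 ≤ 509 → not valid
(65,227,302): 65+227 ≤ 302 → not valid
(369,379,717): 369+379 > 717 → valid
(115,147,286): 115+147 ≤ 286 → not valid
(125,189,280): 125+189 > 280 → valid
(45,88,135): 45+88 ≤ 135 → not valid
(172,174,344): 172+174 > 344 → valid
3 of the 7 triples form a triangle.

3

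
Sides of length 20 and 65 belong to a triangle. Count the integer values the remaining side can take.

The third side lies in the open interval (45, 85).
Integers from 46 to 84 inclusive: 84 − 46 + 1 = 39.

39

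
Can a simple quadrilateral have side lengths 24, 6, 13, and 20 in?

A quadrilateral exists iff every side is shorter than the sum of the others — equivalently, the longest side is less than the sum of the rest.
Longest side 24 < 39 (sum of the remaining 3), so yes.

Yes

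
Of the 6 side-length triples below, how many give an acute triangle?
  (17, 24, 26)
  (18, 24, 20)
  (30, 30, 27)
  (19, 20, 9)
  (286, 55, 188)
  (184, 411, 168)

4

(17,24,26): 17²+24² = 865 > 676 = 26² → acute
(18,24,20): 18²+20² = 724 > 576 = 24² → acute
(30,30,27): 27²+30² = 1629 > 900 = 30² → acute
(19,20,9): 9²+19² = 442 > 400 = 20² → acute
(286,55,188): 55+188 ≤ 286, not a triangle
(184,411,168): 168+184 ≤ 411, not a triangle
4 of the 6 are acute.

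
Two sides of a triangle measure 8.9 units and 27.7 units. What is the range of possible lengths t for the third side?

18.8 < t < 36.6

By the triangle inequality, t must be less than 8.9 + 27.7 = 36.6 and greater than |8.9 − 27.7| = 18.8.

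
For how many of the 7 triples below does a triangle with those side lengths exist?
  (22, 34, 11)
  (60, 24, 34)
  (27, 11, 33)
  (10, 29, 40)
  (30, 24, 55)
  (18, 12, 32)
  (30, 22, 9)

(11,22,34): 11+22 ≤ 34 → not valid
(24,34,60): 24+34 ≤ 60 → not valid
(11,27,33): 11+27 > 33 → valid
(10,29,40): 10+29 ≤ 40 → not valid
(24,30,55): 24+30 ≤ 55 → not valid
(12,18,32): 12+18 ≤ 32 → not valid
(9,22,30): 9+22 > 30 → valid
2 of the 7 triples form a triangle.

2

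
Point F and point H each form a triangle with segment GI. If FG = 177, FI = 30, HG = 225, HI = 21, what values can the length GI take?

204 < GI < 207

From triangle FGI: |177 − 30| < GI < 177 + 30, i.e. 147 < GI < 207.
From triangle HGI: 204 < GI < 246.
Both must hold, so GI lies in the intersection.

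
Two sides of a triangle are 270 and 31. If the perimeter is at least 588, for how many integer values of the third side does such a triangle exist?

Triangle inequality: 239 < x < 301. Perimeter ≥ 588 gives x ≥ 588 − 270 − 31 = 287.
So 287 ≤ x < 301; integers 287 through 300: 14 values.

14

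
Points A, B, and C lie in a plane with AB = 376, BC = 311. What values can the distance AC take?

65 ≤ AC ≤ 687

By the triangle inequality, |376 − 311| ≤ AC ≤ 376 + 311.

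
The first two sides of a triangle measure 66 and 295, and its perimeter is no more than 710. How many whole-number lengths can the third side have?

120

Triangle inequality: 229 < x < 361. Perimeter ≤ 710 gives x ≤ 710 − 66 − 295 = 349.
So 229 < x ≤ 349; integers 230 through 349: 120 values.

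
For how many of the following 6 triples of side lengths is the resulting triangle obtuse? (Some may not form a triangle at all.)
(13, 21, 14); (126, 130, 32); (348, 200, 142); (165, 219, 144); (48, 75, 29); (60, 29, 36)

(13,21,14): 13²+14² = 365 < 441 = 21² → obtuse
(126,130,32): 32²+126² = 16900 = 130² → right
(348,200,142): 142+200 ≤ 348, not a triangle
(165,219,144): 144²+165² = 47961 = 219² → right
(48,75,29): 29²+48² = 3145 < 5625 = 75² → obtuse
(60,29,36): 29²+36² = 2137 < 3600 = 60² → obtuse
3 of the 6 are obtuse.

3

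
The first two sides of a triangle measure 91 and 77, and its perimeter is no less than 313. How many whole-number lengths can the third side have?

23

Triangle inequality: 14 < x < 168. Perimeter ≥ 313 gives x ≥ 313 − 91 − 77 = 145.
So 145 ≤ x < 168; integers 145 through 167: 23 values.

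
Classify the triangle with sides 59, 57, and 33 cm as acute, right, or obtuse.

acute

Compare the square of the longest side to the sum of squares of the other two: 33² + 57² = 4338 > 3481 = 59².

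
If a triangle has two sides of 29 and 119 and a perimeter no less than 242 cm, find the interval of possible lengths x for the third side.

94 ≤ x < 148 cm

Triangle inequality alone gives 90 < x < 148.
The perimeter condition gives x ≥ 242 − 29 − 119 = 94.
Intersecting the two: 94 ≤ x < 148.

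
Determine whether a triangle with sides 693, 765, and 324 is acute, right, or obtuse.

Compare the square of the longest side to the sum of squares of the other two: 324² + 693² = 585225 = 765².

right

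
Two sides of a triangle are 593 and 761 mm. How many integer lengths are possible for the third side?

1185

The third side lies in the open interval (168, 1354).
Integers from 169 to 1353 inclusive: 1353 − 169 + 1 = 1185.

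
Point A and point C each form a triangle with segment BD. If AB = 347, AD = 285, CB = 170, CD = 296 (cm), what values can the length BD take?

126 < BD < 466

From triangle ABD: |347 − 285| < BD < 347 + 285, i.e. 62 < BD < 632.
From triangle CBD: 126 < BD < 466.
Both must hold, so BD lies in the intersection.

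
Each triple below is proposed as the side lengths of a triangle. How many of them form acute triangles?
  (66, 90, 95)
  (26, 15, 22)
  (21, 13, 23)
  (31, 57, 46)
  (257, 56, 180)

3

(66,90,95): 66²+90² = 12456 > 9025 = 95² → acute
(26,15,22): 15²+22² = 709 > 676 = 26² → acute
(21,13,23): 13²+21² = 610 > 529 = 23² → acute
(31,57,46): 31²+46² = 3077 < 3249 = 57² → obtuse
(257,56,180): 56+180 ≤ 257, not a triangle
3 of the 5 are acute.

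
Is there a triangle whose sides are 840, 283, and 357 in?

The longest side is 840, but the other two sum to only 640.
640 < 840, so the triangle inequality fails.

No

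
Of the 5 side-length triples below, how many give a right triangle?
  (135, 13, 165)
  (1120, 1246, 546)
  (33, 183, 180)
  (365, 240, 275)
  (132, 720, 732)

(135,13,165): 13+135 ≤ 165, not a triangle
(1120,1246,546): 546²+1120² = 1552516 = 1246² → right
(33,183,180): 33²+180² = 33489 = 183² → right
(365,240,275): 240²+275² = 133225 = 365² → right
(132,720,732): 132²+720² = 535824 = 732² → right
4 of the 5 are right.

4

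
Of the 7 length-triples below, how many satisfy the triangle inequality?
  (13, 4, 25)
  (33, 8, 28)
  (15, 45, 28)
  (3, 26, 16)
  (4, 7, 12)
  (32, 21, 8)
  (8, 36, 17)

1

(4,13,25): 4+13 ≤ 25 → not valid
(8,28,33): 8+28 > 33 → valid
(15,28,45): 15+28 ≤ 45 → not valid
(3,16,26): 3+16 ≤ 26 → not valid
(4,7,12): 4+7 ≤ 12 → not valid
(8,21,32): 8+21 ≤ 32 → not valid
(8,17,36): 8+17 ≤ 36 → not valid
1 of the 7 triples forms a triangle.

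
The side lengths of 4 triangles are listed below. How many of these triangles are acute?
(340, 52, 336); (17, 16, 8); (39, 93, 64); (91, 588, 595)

1

(340,52,336): 52²+336² = 115600 = 340² → right
(17,16,8): 8²+16² = 320 > 289 = 17² → acute
(39,93,64): 39²+64² = 5617 < 8649 = 93² → obtuse
(91,588,595): 91²+588² = 354025 = 595² → right
1 of the 4 is acute.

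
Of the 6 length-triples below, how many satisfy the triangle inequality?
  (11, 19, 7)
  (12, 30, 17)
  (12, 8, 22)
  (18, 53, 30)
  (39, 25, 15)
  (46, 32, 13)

1

(7,11,19): 7+11 ≤ 19 → not valid
(12,17,30): 12+17 ≤ 30 → not valid
(8,12,22): 8+12 ≤ 22 → not valid
(18,30,53): 18+30 ≤ 53 → not valid
(15,25,39): 15+25 > 39 → valid
(13,32,46): 13+32 ≤ 46 → not valid
1 of the 6 triples forms a triangle.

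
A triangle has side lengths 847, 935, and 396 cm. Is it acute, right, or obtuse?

right

Compare the square of the longest side to the sum of squares of the other two: 396² + 847² = 874225 = 935².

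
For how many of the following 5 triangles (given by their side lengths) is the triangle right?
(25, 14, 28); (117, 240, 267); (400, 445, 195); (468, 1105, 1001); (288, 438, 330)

4

(25,14,28): 14²+25² = 821 > 784 = 28² → acute
(117,240,267): 117²+240² = 71289 = 267² → right
(400,445,195): 195²+400² = 198025 = 445² → right
(468,1105,1001): 468²+1001² = 1221025 = 1105² → right
(288,438,330): 288²+330² = 191844 = 438² → right
4 of the 5 are right.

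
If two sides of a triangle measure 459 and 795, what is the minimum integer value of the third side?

The third side must be strictly greater than |459 − 795| = 336.
The smallest integer above 336 is 337.

337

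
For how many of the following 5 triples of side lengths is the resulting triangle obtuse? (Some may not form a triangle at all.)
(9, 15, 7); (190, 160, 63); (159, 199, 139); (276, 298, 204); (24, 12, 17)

(9,15,7): 7²+9² = 130 < 225 = 15² → obtuse
(190,160,63): 63²+160² = 29569 < 36100 = 190² → obtuse
(159,199,139): 139²+159² = 44602 > 39601 = 199² → acute
(276,298,204): 204²+276² = 117792 > 88804 = 298² → acute
(24,12,17): 12²+17² = 433 < 576 = 24² → obtuse
3 of the 5 are obtuse.

3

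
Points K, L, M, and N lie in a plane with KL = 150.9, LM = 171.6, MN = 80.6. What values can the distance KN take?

0 ≤ KN ≤ 403.1

The maximum is all hops collinear in one direction: 150.9 + 171.6 + 80.6 = 403.1.
The longest hop is 171.6; the others sum to 231.5. Since 171.6 ≤ 231.5, the path can fold back on itself completely, so the minimum distance is 0.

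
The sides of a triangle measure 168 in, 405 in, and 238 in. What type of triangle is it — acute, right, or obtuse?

obtuse

Compare the square of the longest side to the sum of squares of the other two: 168² + 238² = 84868 < 164025 = 405².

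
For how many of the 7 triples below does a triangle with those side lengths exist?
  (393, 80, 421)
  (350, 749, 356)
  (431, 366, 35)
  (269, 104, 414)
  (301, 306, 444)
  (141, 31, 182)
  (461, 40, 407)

2

(80,393,421): 80+393 > 421 → valid
(350,356,749): 350+356 ≤ 749 → not valid
(35,366,431): 35+366 ≤ 431 → not valid
(104,269,414): 104+269 ≤ 414 → not valid
(301,306,444): 301+306 > 444 → valid
(31,141,182): 31+141 ≤ 182 → not valid
(40,407,461): 40+407 ≤ 461 → not valid
2 of the 7 triples form a triangle.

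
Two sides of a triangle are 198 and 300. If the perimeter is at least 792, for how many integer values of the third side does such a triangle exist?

Triangle inequality: 102 < x < 498. Perimeter ≥ 792 gives x ≥ 792 − 198 − 300 = 294.
So 294 ≤ x < 498; integers 294 through 497: 204 values.

204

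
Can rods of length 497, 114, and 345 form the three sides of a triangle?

No

The longest side is 497, but the other two sum to only 459.
459 < 497, so the triangle inequality fails.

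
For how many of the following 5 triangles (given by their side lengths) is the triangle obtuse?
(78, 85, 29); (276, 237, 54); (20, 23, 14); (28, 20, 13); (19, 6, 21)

(78,85,29): 29²+78² = 6925 < 7225 = 85² → obtuse
(276,237,54): 54²+237² = 59085 < 76176 = 276² → obtuse
(20,23,14): 14²+20² = 596 > 529 = 23² → acute
(28,20,13): 13²+20² = 569 < 784 = 28² → obtuse
(19,6,21): 6²+19² = 397 < 441 = 21² → obtuse
4 of the 5 are obtuse.

4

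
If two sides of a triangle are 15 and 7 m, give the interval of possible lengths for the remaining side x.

By the triangle inequality, x must be less than 15 + 7 = 22 and greater than |15 − 7| = 8.

8 < x < 22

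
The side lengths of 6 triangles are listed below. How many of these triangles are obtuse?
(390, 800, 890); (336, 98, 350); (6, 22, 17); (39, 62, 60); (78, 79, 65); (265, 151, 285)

(390,800,890): 390²+800² = 792100 = 890² → right
(336,98,350): 98²+336² = 122500 = 350² → right
(6,22,17): 6²+17² = 325 < 484 = 22² → obtuse
(39,62,60): 39²+60² = 5121 > 3844 = 62² → acute
(78,79,65): 65²+78² = 10309 > 6241 = 79² → acute
(265,151,285): 151²+265² = 93026 > 81225 = 285² → acute
1 of the 6 is obtuse.

1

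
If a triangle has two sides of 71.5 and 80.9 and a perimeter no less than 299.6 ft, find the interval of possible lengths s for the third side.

147.2 ≤ s < 152.4 ft

Triangle inequality alone gives 9.4 < s < 152.4.
The perimeter condition gives s ≥ 299.6 − 71.5 − 80.9 = 147.2.
Intersecting the two: 147.2 ≤ s < 152.4.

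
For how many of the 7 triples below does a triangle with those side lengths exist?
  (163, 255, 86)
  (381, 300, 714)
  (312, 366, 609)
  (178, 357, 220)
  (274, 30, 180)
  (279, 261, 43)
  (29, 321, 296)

(86,163,255): 86+163 ≤ 255 → not valid
(300,381,714): 300+381 ≤ 714 → not valid
(312,366,609): 312+366 > 609 → valid
(178,220,357): 178+220 > 357 → valid
(30,180,274): 30+180 ≤ 274 → not valid
(43,261,279): 43+261 > 279 → valid
(29,296,321): 29+296 > 321 → valid
4 of the 7 triples form a triangle.

4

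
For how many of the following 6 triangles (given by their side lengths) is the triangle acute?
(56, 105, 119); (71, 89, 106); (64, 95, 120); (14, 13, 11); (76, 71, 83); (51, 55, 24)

4

(56,105,119): 56²+105² = 14161 = 119² → right
(71,89,106): 71²+89² = 12962 > 11236 = 106² → acute
(64,95,120): 64²+95² = 13121 < 14400 = 120² → obtuse
(14,13,11): 11²+13² = 290 > 196 = 14² → acute
(76,71,83): 71²+76² = 10817 > 6889 = 83² → acute
(51,55,24): 24²+51² = 3177 > 3025 = 55² → acute
4 of the 6 are acute.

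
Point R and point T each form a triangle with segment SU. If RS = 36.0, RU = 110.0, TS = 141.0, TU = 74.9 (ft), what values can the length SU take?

74.0 < SU < 146.0

From triangle RSU: |36.0 − 110.0| < SU < 36.0 + 110.0, i.e. 74.0 < SU < 146.0.
From triangle TSU: 66.1 < SU < 215.9.
Both must hold, so SU lies in the intersection.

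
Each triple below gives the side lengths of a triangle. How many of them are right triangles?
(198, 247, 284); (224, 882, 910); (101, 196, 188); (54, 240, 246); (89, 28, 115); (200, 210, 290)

3

(198,247,284): 198²+247² = 100213 > 80656 = 284² → acute
(224,882,910): 224²+882² = 828100 = 910² → right
(101,196,188): 101²+188² = 45545 > 38416 = 196² → acute
(54,240,246): 54²+240² = 60516 = 246² → right
(89,28,115): 28²+89² = 8705 < 13225 = 115² → obtuse
(200,210,290): 200²+210² = 84100 = 290² → right
3 of the 6 are right.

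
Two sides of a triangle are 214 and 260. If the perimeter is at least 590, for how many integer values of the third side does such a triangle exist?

358

Triangle inequality: 46 < x < 474. Perimeter ≥ 590 gives x ≥ 590 − 214 − 260 = 116.
So 116 ≤ x < 474; integers 116 through 473: 358 values.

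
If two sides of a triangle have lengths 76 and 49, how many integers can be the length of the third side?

The third side lies in the open interval (27, 125).
Integers from 28 to 124 inclusive: 124 − 28 + 1 = 97.

97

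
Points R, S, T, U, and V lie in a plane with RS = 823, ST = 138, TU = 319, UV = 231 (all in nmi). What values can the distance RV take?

135 ≤ RV ≤ 1511 nmi

The maximum is all hops collinear in one direction: 823 + 138 + 319 + 231 = 1511.
The longest hop is 823; the others sum to 688. Folding the others back against it leaves at least 823 − 688 = 135.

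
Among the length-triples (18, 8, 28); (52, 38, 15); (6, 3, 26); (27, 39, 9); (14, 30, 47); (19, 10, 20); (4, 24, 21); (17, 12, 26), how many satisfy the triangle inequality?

(8,18,28): 8+18 ≤ 28 → not valid
(15,38,52): 15+38 > 52 → valid
(3,6,26): 3+6 ≤ 26 → not valid
(9,27,39): 9+27 ≤ 39 → not valid
(14,30,47): 14+30 ≤ 47 → not valid
(10,19,20): 10+19 > 20 → valid
(4,21,24): 4+21 > 24 → valid
(12,17,26): 12+17 > 26 → valid
4 of the 8 triples form a triangle.

4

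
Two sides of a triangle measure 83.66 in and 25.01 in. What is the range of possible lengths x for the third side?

58.65 < x < 108.67

By the triangle inequality, x must be less than 83.66 + 25.01 = 108.67 and greater than |83.66 − 25.01| = 58.65.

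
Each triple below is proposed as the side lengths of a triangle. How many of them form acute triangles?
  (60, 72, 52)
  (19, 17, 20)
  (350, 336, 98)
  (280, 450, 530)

2

(60,72,52): 52²+60² = 6304 > 5184 = 72² → acute
(19,17,20): 17²+19² = 650 > 400 = 20² → acute
(350,336,98): 98²+336² = 122500 = 350² → right
(280,450,530): 280²+450² = 280900 = 530² → right
2 of the 4 are acute.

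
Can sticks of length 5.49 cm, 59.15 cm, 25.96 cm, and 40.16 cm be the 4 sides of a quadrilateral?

Yes

A quadrilateral exists iff every side is shorter than the sum of the others — equivalently, the longest side is less than the sum of the rest.
Longest side 59.15 < 71.61 (sum of the remaining 3), so yes.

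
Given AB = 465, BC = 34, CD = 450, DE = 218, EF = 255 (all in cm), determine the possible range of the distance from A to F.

The maximum is all hops collinear in one direction: 465 + 34 + 450 + 218 + 255 = 1422.
The longest hop is 465; the others sum to 957. Since 465 ≤ 957, the path can fold back on itself completely, so the minimum distance is 0.

0 ≤ AF ≤ 1422 cm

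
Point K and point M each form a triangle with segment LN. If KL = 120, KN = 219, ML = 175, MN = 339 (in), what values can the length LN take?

From triangle KLN: |120 − 219| < LN < 120 + 219, i.e. 99 < LN < 339.
From triangle MLN: 164 < LN < 514.
Both must hold, so LN lies in the intersection.

164 < LN < 339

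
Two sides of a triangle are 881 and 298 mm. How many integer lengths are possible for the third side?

595

The third side lies in the open interval (583, 1179).
Integers from 584 to 1178 inclusive: 1178 − 584 + 1 = 595.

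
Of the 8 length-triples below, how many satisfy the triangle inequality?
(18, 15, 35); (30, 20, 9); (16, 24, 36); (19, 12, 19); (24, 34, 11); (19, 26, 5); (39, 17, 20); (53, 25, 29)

4

(15,18,35): 15+18 ≤ 35 → not valid
(9,20,30): 9+20 ≤ 30 → not valid
(16,24,36): 16+24 > 36 → valid
(12,19,19): 12+19 > 19 → valid
(11,24,34): 11+24 > 34 → valid
(5,19,26): 5+19 ≤ 26 → not valid
(17,20,39): 17+20 ≤ 39 → not valid
(25,29,53): 25+29 > 53 → valid
4 of the 8 triples form a triangle.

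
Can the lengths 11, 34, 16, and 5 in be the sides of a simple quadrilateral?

For a quadrilateral, each side must be shorter than the sum of the others.
Here the longest side is 34, but the remaining 3 sides sum to only 32.

No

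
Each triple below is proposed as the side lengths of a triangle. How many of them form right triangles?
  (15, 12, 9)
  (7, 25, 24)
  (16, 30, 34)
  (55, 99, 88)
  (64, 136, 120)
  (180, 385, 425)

(15,12,9): 9²+12² = 225 = 15² → right
(7,25,24): 7²+24² = 625 = 25² → right
(16,30,34): 16²+30² = 1156 = 34² → right
(55,99,88): 55²+88² = 10769 > 9801 = 99² → acute
(64,136,120): 64²+120² = 18496 = 136² → right
(180,385,425): 180²+385² = 180625 = 425² → right
5 of the 6 are right.

5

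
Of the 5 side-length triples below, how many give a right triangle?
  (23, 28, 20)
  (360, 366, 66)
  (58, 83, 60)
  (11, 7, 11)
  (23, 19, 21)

(23,28,20): 20²+23² = 929 > 784 = 28² → acute
(360,366,66): 66²+360² = 133956 = 366² → right
(58,83,60): 58²+60² = 6964 > 6889 = 83² → acute
(11,7,11): 7²+11² = 170 > 121 = 11² → acute
(23,19,21): 19²+21² = 802 > 529 = 23² → acute
1 of the 5 is right.

1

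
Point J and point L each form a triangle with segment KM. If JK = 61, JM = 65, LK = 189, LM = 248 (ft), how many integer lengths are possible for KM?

66

From triangle JKM: 4 < KM < 126.
From triangle LKM: 59 < KM < 437.
Intersection: 59 < KM < 126, so integers 60 through 125: 66 values.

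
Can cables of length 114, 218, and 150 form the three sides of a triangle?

Yes

The longest side is 218, and the other two sum to 264.
Since 264 > 218, the triangle inequality holds.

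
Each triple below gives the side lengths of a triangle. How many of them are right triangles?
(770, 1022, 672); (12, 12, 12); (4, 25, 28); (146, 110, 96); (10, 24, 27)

(770,1022,672): 672²+770² = 1044484 = 1022² → right
(12,12,12): 12²+12² = 288 > 144 = 12² → acute
(4,25,28): 4²+25² = 641 < 784 = 28² → obtuse
(146,110,96): 96²+110² = 21316 = 146² → right
(10,24,27): 10²+24² = 676 < 729 = 27² → obtuse
2 of the 5 are right.

2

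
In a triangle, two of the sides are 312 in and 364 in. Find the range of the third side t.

By the triangle inequality, t must be less than 312 + 364 = 676 and greater than |312 − 364| = 52.

52 < t < 676 (in)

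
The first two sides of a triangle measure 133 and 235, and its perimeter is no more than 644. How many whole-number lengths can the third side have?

174

Triangle inequality: 102 < x < 368. Perimeter ≤ 644 gives x ≤ 644 − 133 − 235 = 276.
So 102 < x ≤ 276; integers 103 through 276: 174 values.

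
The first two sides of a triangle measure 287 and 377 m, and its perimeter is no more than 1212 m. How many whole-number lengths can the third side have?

458

Triangle inequality: 90 < x < 664. Perimeter ≤ 1212 gives x ≤ 1212 − 287 − 377 = 548.
So 90 < x ≤ 548; integers 91 through 548: 458 values.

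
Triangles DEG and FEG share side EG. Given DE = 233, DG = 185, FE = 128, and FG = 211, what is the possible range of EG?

83 < EG < 339

From triangle DEG: |233 − 185| < EG < 233 + 185, i.e. 48 < EG < 418.
From triangle FEG: 83 < EG < 339.
Both must hold, so EG lies in the intersection.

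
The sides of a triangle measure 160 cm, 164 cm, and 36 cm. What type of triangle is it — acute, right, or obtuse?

Compare the square of the longest side to the sum of squares of the other two: 36² + 160² = 26896 = 164².

right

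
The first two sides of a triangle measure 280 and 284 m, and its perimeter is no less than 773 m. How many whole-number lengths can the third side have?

355

Triangle inequality: 4 < x < 564. Perimeter ≥ 773 gives x ≥ 773 − 280 − 284 = 209.
So 209 ≤ x < 564; integers 209 through 563: 355 values.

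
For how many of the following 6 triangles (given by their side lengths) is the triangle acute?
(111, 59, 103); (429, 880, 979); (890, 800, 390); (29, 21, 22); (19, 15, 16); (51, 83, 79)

(111,59,103): 59²+103² = 14090 > 12321 = 111² → acute
(429,880,979): 429²+880² = 958441 = 979² → right
(890,800,390): 390²+800² = 792100 = 890² → right
(29,21,22): 21²+22² = 925 > 841 = 29² → acute
(19,15,16): 15²+16² = 481 > 361 = 19² → acute
(51,83,79): 51²+79² = 8842 > 6889 = 83² → acute
4 of the 6 are acute.

4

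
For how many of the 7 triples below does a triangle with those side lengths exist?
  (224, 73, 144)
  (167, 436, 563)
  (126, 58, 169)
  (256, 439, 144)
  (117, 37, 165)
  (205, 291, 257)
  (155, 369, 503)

(73,144,224): 73+144 ≤ 224 → not valid
(167,436,563): 167+436 > 563 → valid
(58,126,169): 58+126 > 169 → valid
(144,256,439): 144+256 ≤ 439 → not valid
(37,117,165): 37+117 ≤ 165 → not valid
(205,257,291): 205+257 > 291 → valid
(155,369,503): 155+369 > 503 → valid
4 of the 7 triples form a triangle.

4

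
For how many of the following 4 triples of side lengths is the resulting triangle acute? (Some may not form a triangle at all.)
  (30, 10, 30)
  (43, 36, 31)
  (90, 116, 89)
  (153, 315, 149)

3

(30,10,30): 10²+30² = 1000 > 900 = 30² → acute
(43,36,31): 31²+36² = 2257 > 1849 = 43² → acute
(90,116,89): 89²+90² = 16021 > 13456 = 116² → acute
(153,315,149): 149+153 ≤ 315, not a triangle
3 of the 4 are acute.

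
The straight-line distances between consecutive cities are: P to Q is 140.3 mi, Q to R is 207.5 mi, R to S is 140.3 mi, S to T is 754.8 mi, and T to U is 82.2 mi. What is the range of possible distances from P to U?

The maximum is all hops collinear in one direction: 140.3 + 207.5 + 140.3 + 754.8 + 82.2 = 1325.1.
The longest hop is 754.8; the others sum to 570.3. Folding the others back against it leaves at least 754.8 − 570.3 = 184.5.

184.5 ≤ PU ≤ 1325.1 mi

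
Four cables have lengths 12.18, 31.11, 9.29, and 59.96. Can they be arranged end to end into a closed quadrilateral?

For a quadrilateral, each side must be shorter than the sum of the others.
Here the longest side is 59.96, but the remaining 3 sides sum to only 52.58.

No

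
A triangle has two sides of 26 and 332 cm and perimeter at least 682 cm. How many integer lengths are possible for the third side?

Triangle inequality: 306 < x < 358. Perimeter ≥ 682 gives x ≥ 682 − 26 − 332 = 324.
So 324 ≤ x < 358; integers 324 through 357: 34 values.

34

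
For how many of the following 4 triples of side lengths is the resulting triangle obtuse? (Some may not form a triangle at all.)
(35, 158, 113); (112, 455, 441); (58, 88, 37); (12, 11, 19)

(35,158,113): 35+113 ≤ 158, not a triangle
(112,455,441): 112²+441² = 207025 = 455² → right
(58,88,37): 37²+58² = 4733 < 7744 = 88² → obtuse
(12,11,19): 11²+12² = 265 < 361 = 19² → obtuse
2 of the 4 are obtuse.

2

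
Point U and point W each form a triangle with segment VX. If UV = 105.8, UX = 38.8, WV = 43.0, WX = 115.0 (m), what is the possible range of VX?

72.0 < VX < 144.6

From triangle UVX: |105.8 − 38.8| < VX < 105.8 + 38.8, i.e. 67.0 < VX < 144.6.
From triangle WVX: 72.0 < VX < 158.0.
Both must hold, so VX lies in the intersection.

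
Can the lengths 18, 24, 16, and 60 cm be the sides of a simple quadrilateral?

For a quadrilateral, each side must be shorter than the sum of the others.
Here the longest side is 60, but the remaining 3 sides sum to only 58.

No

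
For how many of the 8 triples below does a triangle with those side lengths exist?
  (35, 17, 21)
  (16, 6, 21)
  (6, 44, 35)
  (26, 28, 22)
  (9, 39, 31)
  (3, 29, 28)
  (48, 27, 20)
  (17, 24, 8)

(17,21,35): 17+21 > 35 → valid
(6,16,21): 6+16 > 21 → valid
(6,35,44): 6+35 ≤ 44 → not valid
(22,26,28): 22+26 > 28 → valid
(9,31,39): 9+31 > 39 → valid
(3,28,29): 3+28 > 29 → valid
(20,27,48): 20+27 ≤ 48 → not valid
(8,17,24): 8+17 > 24 → valid
6 of the 8 triples form a triangle.

6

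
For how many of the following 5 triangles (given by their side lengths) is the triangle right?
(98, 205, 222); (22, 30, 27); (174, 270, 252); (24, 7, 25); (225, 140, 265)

(98,205,222): 98²+205² = 51629 > 49284 = 222² → acute
(22,30,27): 22²+27² = 1213 > 900 = 30² → acute
(174,270,252): 174²+252² = 93780 > 72900 = 270² → acute
(24,7,25): 7²+24² = 625 = 25² → right
(225,140,265): 140²+225² = 70225 = 265² → right
2 of the 5 are right.

2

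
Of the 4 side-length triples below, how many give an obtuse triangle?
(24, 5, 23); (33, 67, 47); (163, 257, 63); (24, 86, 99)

(24,5,23): 5²+23² = 554 < 576 = 24² → obtuse
(33,67,47): 33²+47² = 3298 < 4489 = 67² → obtuse
(163,257,63): 63+163 ≤ 257, not a triangle
(24,86,99): 24²+86² = 7972 < 9801 = 99² → obtuse
3 of the 4 are obtuse.

3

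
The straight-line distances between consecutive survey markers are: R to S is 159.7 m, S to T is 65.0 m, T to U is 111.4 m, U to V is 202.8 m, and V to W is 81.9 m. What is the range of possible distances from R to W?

0 ≤ RW ≤ 620.8 m

The maximum is all hops collinear in one direction: 159.7 + 65.0 + 111.4 + 202.8 + 81.9 = 620.8.
The longest hop is 202.8; the others sum to 418.0. Since 202.8 ≤ 418.0, the path can fold back on itself completely, so the minimum distance is 0.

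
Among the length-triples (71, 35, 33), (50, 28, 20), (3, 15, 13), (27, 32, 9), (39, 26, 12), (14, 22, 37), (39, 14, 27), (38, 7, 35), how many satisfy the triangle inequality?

4

(33,35,71): 33+35 ≤ 71 → not valid
(20,28,50): 20+28 ≤ 50 → not valid
(3,13,15): 3+13 > 15 → valid
(9,27,32): 9+27 > 32 → valid
(12,26,39): 12+26 ≤ 39 → not valid
(14,22,37): 14+22 ≤ 37 → not valid
(14,27,39): 14+27 > 39 → valid
(7,35,38): 7+35 > 38 → valid
4 of the 8 triples form a triangle.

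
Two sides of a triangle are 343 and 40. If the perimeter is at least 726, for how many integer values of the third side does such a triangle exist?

40

Triangle inequality: 303 < x < 383. Perimeter ≥ 726 gives x ≥ 726 − 343 − 40 = 343.
So 343 ≤ x < 383; integers 343 through 382: 40 values.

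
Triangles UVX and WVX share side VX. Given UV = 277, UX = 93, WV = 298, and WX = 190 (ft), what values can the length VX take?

From triangle UVX: |277 − 93| < VX < 277 + 93, i.e. 184 < VX < 370.
From triangle WVX: 108 < VX < 488.
Both must hold, so VX lies in the intersection.

184 < VX < 370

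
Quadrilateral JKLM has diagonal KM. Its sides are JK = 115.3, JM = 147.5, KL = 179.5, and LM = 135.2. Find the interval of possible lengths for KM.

From triangle JKM: |115.3 − 147.5| < KM < 115.3 + 147.5, i.e. 32.2 < KM < 262.8.
From triangle LKM: 44.3 < KM < 314.7.
Both must hold, so KM lies in the intersection.

44.3 < KM < 262.8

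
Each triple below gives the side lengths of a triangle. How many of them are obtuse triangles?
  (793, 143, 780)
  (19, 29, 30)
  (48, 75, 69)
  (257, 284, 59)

(793,143,780): 143²+780² = 628849 = 793² → right
(19,29,30): 19²+29² = 1202 > 900 = 30² → acute
(48,75,69): 48²+69² = 7065 > 5625 = 75² → acute
(257,284,59): 59²+257² = 69530 < 80656 = 284² → obtuse
1 of the 4 is obtuse.

1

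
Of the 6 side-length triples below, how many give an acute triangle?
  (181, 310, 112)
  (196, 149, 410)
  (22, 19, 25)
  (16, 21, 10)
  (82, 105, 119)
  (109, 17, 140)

2

(181,310,112): 112+181 ≤ 310, not a triangle
(196,149,410): 149+196 ≤ 410, not a triangle
(22,19,25): 19²+22² = 845 > 625 = 25² → acute
(16,21,10): 10²+16² = 356 < 441 = 21² → obtuse
(82,105,119): 82²+105² = 17749 > 14161 = 119² → acute
(109,17,140): 17+109 ≤ 140, not a triangle
2 of the 6 are acute.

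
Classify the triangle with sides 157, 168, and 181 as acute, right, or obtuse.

Compare the square of the longest side to the sum of squares of the other two: 157² + 168² = 52873 > 32761 = 181².

acute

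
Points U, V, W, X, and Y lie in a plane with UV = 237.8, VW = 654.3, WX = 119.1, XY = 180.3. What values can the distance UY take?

117.1 ≤ UY ≤ 1191.5

The maximum is all hops collinear in one direction: 237.8 + 654.3 + 119.1 + 180.3 = 1191.5.
The longest hop is 654.3; the others sum to 537.2. Folding the others back against it leaves at least 654.3 − 537.2 = 117.1.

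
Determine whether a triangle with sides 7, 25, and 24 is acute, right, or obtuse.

Compare the square of the longest side to the sum of squares of the other two: 7² + 24² = 625 = 25².

right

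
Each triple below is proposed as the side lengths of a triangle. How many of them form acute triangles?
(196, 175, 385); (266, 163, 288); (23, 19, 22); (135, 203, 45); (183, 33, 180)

2

(196,175,385): 175+196 ≤ 385, not a triangle
(266,163,288): 163²+266² = 97325 > 82944 = 288² → acute
(23,19,22): 19²+22² = 845 > 529 = 23² → acute
(135,203,45): 45+135 ≤ 203, not a triangle
(183,33,180): 33²+180² = 33489 = 183² → right
2 of the 5 are acute.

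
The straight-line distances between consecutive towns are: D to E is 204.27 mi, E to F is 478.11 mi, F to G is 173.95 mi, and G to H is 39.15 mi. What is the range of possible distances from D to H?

60.74 ≤ DH ≤ 895.48 mi

The maximum is all hops collinear in one direction: 204.27 + 478.11 + 173.95 + 39.15 = 895.48.
The longest hop is 478.11; the others sum to 417.37. Folding the others back against it leaves at least 478.11 − 417.37 = 60.74.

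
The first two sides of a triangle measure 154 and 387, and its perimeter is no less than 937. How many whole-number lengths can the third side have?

145

Triangle inequality: 233 < x < 541. Perimeter ≥ 937 gives x ≥ 937 − 154 − 387 = 396.
So 396 ≤ x < 541; integers 396 through 540: 145 values.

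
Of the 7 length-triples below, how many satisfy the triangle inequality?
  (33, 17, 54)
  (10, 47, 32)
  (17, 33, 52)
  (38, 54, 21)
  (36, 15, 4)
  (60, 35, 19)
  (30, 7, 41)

(17,33,54): 17+33 ≤ 54 → not valid
(10,32,47): 10+32 ≤ 47 → not valid
(17,33,52): 17+33 ≤ 52 → not valid
(21,38,54): 21+38 > 54 → valid
(4,15,36): 4+15 ≤ 36 → not valid
(19,35,60): 19+35 ≤ 60 → not valid
(7,30,41): 7+30 ≤ 41 → not valid
1 of the 7 triples forms a triangle.

1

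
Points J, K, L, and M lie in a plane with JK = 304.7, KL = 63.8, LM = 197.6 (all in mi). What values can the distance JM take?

The maximum is all hops collinear in one direction: 304.7 + 63.8 + 197.6 = 566.1.
The longest hop is 304.7; the others sum to 261.4. Folding the others back against it leaves at least 304.7 − 261.4 = 43.3.

43.3 ≤ JM ≤ 566.1 mi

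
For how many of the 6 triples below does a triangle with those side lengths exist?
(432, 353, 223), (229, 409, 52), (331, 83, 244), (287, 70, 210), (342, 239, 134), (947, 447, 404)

2

(223,353,432): 223+353 > 432 → valid
(52,229,409): 52+229 ≤ 409 → not valid
(83,244,331): 83+244 ≤ 331 → not valid
(70,210,287): 70+210 ≤ 287 → not valid
(134,239,342): 134+239 > 342 → valid
(404,447,947): 404+447 ≤ 947 → not valid
2 of the 6 triples form a triangle.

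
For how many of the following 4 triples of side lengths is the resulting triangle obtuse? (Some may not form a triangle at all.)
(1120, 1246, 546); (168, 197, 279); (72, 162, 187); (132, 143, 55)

2

(1120,1246,546): 546²+1120² = 1552516 = 1246² → right
(168,197,279): 168²+197² = 67033 < 77841 = 279² → obtuse
(72,162,187): 72²+162² = 31428 < 34969 = 187² → obtuse
(132,143,55): 55²+132² = 20449 = 143² → right
2 of the 4 are obtuse.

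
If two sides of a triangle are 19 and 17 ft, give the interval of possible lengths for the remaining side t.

By the triangle inequality, t must be less than 19 + 17 = 36 and greater than |19 − 17| = 2.

2 < t < 36 (ft)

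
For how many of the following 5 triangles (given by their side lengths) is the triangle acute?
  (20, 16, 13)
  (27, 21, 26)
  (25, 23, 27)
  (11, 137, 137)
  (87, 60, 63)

(20,16,13): 13²+16² = 425 > 400 = 20² → acute
(27,21,26): 21²+26² = 1117 > 729 = 27² → acute
(25,23,27): 23²+25² = 1154 > 729 = 27² → acute
(11,137,137): 11²+137² = 18890 > 18769 = 137² → acute
(87,60,63): 60²+63² = 7569 = 87² → right
4 of the 5 are acute.

4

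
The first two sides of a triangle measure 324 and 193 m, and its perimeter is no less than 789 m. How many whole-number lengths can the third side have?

Triangle inequality: 131 < x < 517. Perimeter ≥ 789 gives x ≥ 789 − 324 − 193 = 272.
So 272 ≤ x < 517; integers 272 through 516: 245 values.

245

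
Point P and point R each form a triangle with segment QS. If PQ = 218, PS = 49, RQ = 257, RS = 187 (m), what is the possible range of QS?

From triangle PQS: |218 − 49| < QS < 218 + 49, i.e. 169 < QS < 267.
From triangle RQS: 70 < QS < 444.
Both must hold, so QS lies in the intersection.

169 < QS < 267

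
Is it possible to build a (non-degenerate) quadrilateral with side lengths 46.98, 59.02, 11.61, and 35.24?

A quadrilateral exists iff every side is shorter than the sum of the others — equivalently, the longest side is less than the sum of the rest.
Longest side 59.02 < 93.83 (sum of the remaining 3), so yes.

Yes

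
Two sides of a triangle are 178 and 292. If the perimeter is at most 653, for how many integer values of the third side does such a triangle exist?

Triangle inequality: 114 < x < 470. Perimeter ≤ 653 gives x ≤ 653 − 178 − 292 = 183.
So 114 < x ≤ 183; integers 115 through 183: 69 values.

69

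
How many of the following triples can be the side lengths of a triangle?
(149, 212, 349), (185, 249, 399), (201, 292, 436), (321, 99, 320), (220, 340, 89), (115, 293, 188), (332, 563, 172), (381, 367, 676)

(149,212,349): 149+212 > 349 → valid
(185,249,399): 185+249 > 399 → valid
(201,292,436): 201+292 > 436 → valid
(99,320,321): 99+320 > 321 → valid
(89,220,340): 89+220 ≤ 340 → not valid
(115,188,293): 115+188 > 293 → valid
(172,332,563): 172+332 ≤ 563 → not valid
(367,381,676): 367+381 > 676 → valid
6 of the 8 triples form a triangle.

6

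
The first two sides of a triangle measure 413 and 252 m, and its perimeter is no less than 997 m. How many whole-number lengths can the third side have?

Triangle inequality: 161 < x < 665. Perimeter ≥ 997 gives x ≥ 997 − 413 − 252 = 332.
So 332 ≤ x < 665; integers 332 through 664: 333 values.

333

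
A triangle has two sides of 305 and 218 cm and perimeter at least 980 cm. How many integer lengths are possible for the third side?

Triangle inequality: 87 < x < 523. Perimeter ≥ 980 gives x ≥ 980 − 305 − 218 = 457.
So 457 ≤ x < 523; integers 457 through 522: 66 values.

66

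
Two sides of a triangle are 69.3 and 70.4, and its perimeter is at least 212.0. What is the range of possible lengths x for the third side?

Triangle inequality alone gives 1.1 < x < 139.7.
The perimeter condition gives x ≥ 212.0 − 69.3 − 70.4 = 72.3.
Intersecting the two: 72.3 ≤ x < 139.7.

72.3 ≤ x < 139.7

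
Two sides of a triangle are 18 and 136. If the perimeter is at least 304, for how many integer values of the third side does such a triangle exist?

4

Triangle inequality: 118 < x < 154. Perimeter ≥ 304 gives x ≥ 304 − 18 − 136 = 150.
So 150 ≤ x < 154; integers 150 through 153: 4 values.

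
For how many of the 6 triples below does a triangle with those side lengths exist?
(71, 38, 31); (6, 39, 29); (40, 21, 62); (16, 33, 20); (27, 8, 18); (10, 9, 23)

(31,38,71): 31+38 ≤ 71 → not valid
(6,29,39): 6+29 ≤ 39 → not valid
(21,40,62): 21+40 ≤ 62 → not valid
(16,20,33): 16+20 > 33 → valid
(8,18,27): 8+18 ≤ 27 → not valid
(9,10,23): 9+10 ≤ 23 → not valid
1 of the 6 triples forms a triangle.

1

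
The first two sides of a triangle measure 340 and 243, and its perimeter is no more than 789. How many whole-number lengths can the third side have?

Triangle inequality: 97 < x < 583. Perimeter ≤ 789 gives x ≤ 789 − 340 − 243 = 206.
So 97 < x ≤ 206; integers 98 through 206: 109 values.

109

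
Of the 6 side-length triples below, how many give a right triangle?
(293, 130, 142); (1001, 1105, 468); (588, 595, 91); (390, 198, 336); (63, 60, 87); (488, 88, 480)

5

(293,130,142): 130+142 ≤ 293, not a triangle
(1001,1105,468): 468²+1001² = 1221025 = 1105² → right
(588,595,91): 91²+588² = 354025 = 595² → right
(390,198,336): 198²+336² = 152100 = 390² → right
(63,60,87): 60²+63² = 7569 = 87² → right
(488,88,480): 88²+480² = 238144 = 488² → right
5 of the 6 are right.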